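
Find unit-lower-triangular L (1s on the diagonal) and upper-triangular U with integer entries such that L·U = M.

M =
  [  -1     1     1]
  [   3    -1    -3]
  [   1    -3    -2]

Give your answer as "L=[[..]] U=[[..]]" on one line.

L=[[1,0,0],[-3,1,0],[-1,-1,1]] U=[[-1,1,1],[0,2,0],[0,0,-1]]

  R1 -= -3·R0 → [0,2,0]
  R2 -= -1·R0 → [0,-2,-1]
  R2 -= -1·R1 → [0,0,-1]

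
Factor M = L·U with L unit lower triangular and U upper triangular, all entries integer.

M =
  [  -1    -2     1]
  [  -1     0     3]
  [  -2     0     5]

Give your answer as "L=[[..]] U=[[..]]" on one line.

  R1 -= 1·R0 → [0,2,2]
  R2 -= 2·R0 → [0,4,3]
  R2 -= 2·R1 → [0,0,-1]

L=[[1,0,0],[1,1,0],[2,2,1]] U=[[-1,-2,1],[0,2,2],[0,0,-1]]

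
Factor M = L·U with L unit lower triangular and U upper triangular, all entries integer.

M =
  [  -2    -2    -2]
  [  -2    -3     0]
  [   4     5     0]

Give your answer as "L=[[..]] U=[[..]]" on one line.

L=[[1,0,0],[1,1,0],[-2,-1,1]] U=[[-2,-2,-2],[0,-1,2],[0,0,-2]]

  r1 -= 1·r0 → [0,-1,2]
  r2 -= -2·r0 → [0,1,-4]
  r2 -= -1·r1 → [0,0,-2]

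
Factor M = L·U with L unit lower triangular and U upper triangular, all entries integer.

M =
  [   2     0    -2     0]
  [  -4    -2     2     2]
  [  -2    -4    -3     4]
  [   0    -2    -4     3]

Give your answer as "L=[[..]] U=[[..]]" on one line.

  R1 -= -2·R0 → [0,-2,-2,2]
  R2 -= -1·R0 → [0,-4,-5,4]
  R3 -= 0·R0 → [0,-2,-4,3]
  R2 -= 2·R1 → [0,0,-1,0]
  R3 -= 1·R1 → [0,0,-2,1]
  R3 -= 2·R2 → [0,0,0,1]

L=[[1,0,0,0],[-2,1,0,0],[-1,2,1,0],[0,1,2,1]] U=[[2,0,-2,0],[0,-2,-2,2],[0,0,-1,0],[0,0,0,1]]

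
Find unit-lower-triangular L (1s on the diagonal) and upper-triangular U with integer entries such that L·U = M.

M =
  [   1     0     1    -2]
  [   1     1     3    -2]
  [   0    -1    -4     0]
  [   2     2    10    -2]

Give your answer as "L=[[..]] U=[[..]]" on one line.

  R1 -= 1·R0 → [0,1,2,0]
  R2 -= 0·R0 → [0,-1,-4,0]
  R3 -= 2·R0 → [0,2,8,2]
  R2 -= -1·R1 → [0,0,-2,0]
  R3 -= 2·R1 → [0,0,4,2]
  R3 -= -2·R2 → [0,0,0,2]

L=[[1,0,0,0],[1,1,0,0],[0,-1,1,0],[2,2,-2,1]] U=[[1,0,1,-2],[0,1,2,0],[0,0,-2,0],[0,0,0,2]]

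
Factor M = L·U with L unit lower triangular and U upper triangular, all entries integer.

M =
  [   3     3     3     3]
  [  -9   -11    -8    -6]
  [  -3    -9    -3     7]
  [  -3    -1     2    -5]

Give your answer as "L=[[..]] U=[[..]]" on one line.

L=[[1,0,0,0],[-3,1,0,0],[-1,3,1,0],[-1,-1,-2,1]] U=[[3,3,3,3],[0,-2,1,3],[0,0,-3,1],[0,0,0,3]]

  row1 -= -3·row0 → [0,-2,1,3]
  row2 -= -1·row0 → [0,-6,0,10]
  row3 -= -1·row0 → [0,2,5,-2]
  row2 -= 3·row1 → [0,0,-3,1]
  row3 -= -1·row1 → [0,0,6,1]
  row3 -= -2·row2 → [0,0,0,3]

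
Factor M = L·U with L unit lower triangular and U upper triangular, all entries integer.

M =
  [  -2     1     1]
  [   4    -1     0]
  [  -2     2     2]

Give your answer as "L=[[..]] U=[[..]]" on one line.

L=[[1,0,0],[-2,1,0],[1,1,1]] U=[[-2,1,1],[0,1,2],[0,0,-1]]

  row1 -= -2·row0 → [0,1,2]
  row2 -= 1·row0 → [0,1,1]
  row2 -= 1·row1 → [0,0,-1]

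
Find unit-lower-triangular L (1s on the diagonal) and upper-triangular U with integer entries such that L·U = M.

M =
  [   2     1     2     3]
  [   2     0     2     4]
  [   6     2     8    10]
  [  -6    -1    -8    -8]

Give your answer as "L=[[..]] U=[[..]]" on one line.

L=[[1,0,0,0],[1,1,0,0],[3,1,1,0],[-3,-2,-1,1]] U=[[2,1,2,3],[0,-1,0,1],[0,0,2,0],[0,0,0,3]]

  row1 -= 1·row0 → [0,-1,0,1]
  row2 -= 3·row0 → [0,-1,2,1]
  row3 -= -3·row0 → [0,2,-2,1]
  row2 -= 1·row1 → [0,0,2,0]
  row3 -= -2·row1 → [0,0,-2,3]
  row3 -= -1·row2 → [0,0,0,3]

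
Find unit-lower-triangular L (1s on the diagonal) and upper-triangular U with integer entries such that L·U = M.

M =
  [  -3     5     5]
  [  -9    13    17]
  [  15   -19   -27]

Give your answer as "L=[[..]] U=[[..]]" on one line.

  row1 -= 3·row0 → [0,-2,2]
  row2 -= -5·row0 → [0,6,-2]
  row2 -= -3·row1 → [0,0,4]

L=[[1,0,0],[3,1,0],[-5,-3,1]] U=[[-3,5,5],[0,-2,2],[0,0,4]]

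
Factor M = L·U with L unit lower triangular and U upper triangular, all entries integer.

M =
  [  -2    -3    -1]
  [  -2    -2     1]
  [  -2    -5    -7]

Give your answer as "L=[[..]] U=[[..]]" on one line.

L=[[1,0,0],[1,1,0],[1,-2,1]] U=[[-2,-3,-1],[0,1,2],[0,0,-2]]

  row1 -= 1·row0 → [0,1,2]
  row2 -= 1·row0 → [0,-2,-6]
  row2 -= -2·row1 → [0,0,-2]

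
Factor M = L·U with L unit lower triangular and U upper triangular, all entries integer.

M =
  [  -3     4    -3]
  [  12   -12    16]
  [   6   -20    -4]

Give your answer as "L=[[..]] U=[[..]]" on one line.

L=[[1,0,0],[-4,1,0],[-2,-3,1]] U=[[-3,4,-3],[0,4,4],[0,0,2]]

  r1 -= -4·r0 → [0,4,4]
  r2 -= -2·r0 → [0,-12,-10]
  r2 -= -3·r1 → [0,0,2]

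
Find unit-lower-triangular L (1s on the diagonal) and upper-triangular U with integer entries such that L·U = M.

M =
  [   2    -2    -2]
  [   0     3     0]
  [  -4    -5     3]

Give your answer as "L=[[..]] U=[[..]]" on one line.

L=[[1,0,0],[0,1,0],[-2,-3,1]] U=[[2,-2,-2],[0,3,0],[0,0,-1]]

  row1 -= 0·row0 → [0,3,0]
  row2 -= -2·row0 → [0,-9,-1]
  row2 -= -3·row1 → [0,0,-1]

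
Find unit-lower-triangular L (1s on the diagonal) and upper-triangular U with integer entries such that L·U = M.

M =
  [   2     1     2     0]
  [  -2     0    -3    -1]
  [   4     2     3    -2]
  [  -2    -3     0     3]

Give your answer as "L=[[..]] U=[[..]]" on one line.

L=[[1,0,0,0],[-1,1,0,0],[2,0,1,0],[-1,-2,0,1]] U=[[2,1,2,0],[0,1,-1,-1],[0,0,-1,-2],[0,0,0,1]]

  R1 -= -1·R0 → [0,1,-1,-1]
  R2 -= 2·R0 → [0,0,-1,-2]
  R3 -= -1·R0 → [0,-2,2,3]
  R2 -= 0·R1 → [0,0,-1,-2]
  R3 -= -2·R1 → [0,0,0,1]
  R3 -= 0·R2 → [0,0,0,1]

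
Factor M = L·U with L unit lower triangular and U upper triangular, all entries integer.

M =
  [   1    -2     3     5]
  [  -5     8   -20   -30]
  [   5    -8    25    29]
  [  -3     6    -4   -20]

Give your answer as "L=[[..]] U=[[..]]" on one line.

  r1 -= -5·r0 → [0,-2,-5,-5]
  r2 -= 5·r0 → [0,2,10,4]
  r3 -= -3·r0 → [0,0,5,-5]
  r2 -= -1·r1 → [0,0,5,-1]
  r3 -= 0·r1 → [0,0,5,-5]
  r3 -= 1·r2 → [0,0,0,-4]

L=[[1,0,0,0],[-5,1,0,0],[5,-1,1,0],[-3,0,1,1]] U=[[1,-2,3,5],[0,-2,-5,-5],[0,0,5,-1],[0,0,0,-4]]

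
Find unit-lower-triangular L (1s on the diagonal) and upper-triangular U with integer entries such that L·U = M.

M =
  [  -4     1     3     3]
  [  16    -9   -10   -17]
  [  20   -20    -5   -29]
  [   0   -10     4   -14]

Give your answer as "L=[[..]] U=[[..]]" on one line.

  R1 -= -4·R0 → [0,-5,2,-5]
  R2 -= -5·R0 → [0,-15,10,-14]
  R3 -= 0·R0 → [0,-10,4,-14]
  R2 -= 3·R1 → [0,0,4,1]
  R3 -= 2·R1 → [0,0,0,-4]
  R3 -= 0·R2 → [0,0,0,-4]

L=[[1,0,0,0],[-4,1,0,0],[-5,3,1,0],[0,2,0,1]] U=[[-4,1,3,3],[0,-5,2,-5],[0,0,4,1],[0,0,0,-4]]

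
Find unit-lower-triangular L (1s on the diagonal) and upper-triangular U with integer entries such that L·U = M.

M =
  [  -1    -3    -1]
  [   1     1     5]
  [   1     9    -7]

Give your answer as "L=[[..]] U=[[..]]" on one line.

  R1 -= -1·R0 → [0,-2,4]
  R2 -= -1·R0 → [0,6,-8]
  R2 -= -3·R1 → [0,0,4]

L=[[1,0,0],[-1,1,0],[-1,-3,1]] U=[[-1,-3,-1],[0,-2,4],[0,0,4]]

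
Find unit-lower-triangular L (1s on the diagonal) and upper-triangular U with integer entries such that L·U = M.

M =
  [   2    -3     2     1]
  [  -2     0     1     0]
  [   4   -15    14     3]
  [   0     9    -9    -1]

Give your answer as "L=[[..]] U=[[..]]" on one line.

  r1 -= -1·r0 → [0,-3,3,1]
  r2 -= 2·r0 → [0,-9,10,1]
  r3 -= 0·r0 → [0,9,-9,-1]
  r2 -= 3·r1 → [0,0,1,-2]
  r3 -= -3·r1 → [0,0,0,2]
  r3 -= 0·r2 → [0,0,0,2]

L=[[1,0,0,0],[-1,1,0,0],[2,3,1,0],[0,-3,0,1]] U=[[2,-3,2,1],[0,-3,3,1],[0,0,1,-2],[0,0,0,2]]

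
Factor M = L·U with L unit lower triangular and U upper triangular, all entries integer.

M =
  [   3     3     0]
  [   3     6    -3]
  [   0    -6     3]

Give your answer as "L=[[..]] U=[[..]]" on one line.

L=[[1,0,0],[1,1,0],[0,-2,1]] U=[[3,3,0],[0,3,-3],[0,0,-3]]

  r1 -= 1·r0 → [0,3,-3]
  r2 -= 0·r0 → [0,-6,3]
  r2 -= -2·r1 → [0,0,-3]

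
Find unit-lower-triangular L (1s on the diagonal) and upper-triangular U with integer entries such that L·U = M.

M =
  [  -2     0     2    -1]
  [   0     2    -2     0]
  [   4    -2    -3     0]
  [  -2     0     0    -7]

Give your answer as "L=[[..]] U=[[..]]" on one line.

  row1 -= 0·row0 → [0,2,-2,0]
  row2 -= -2·row0 → [0,-2,1,-2]
  row3 -= 1·row0 → [0,0,-2,-6]
  row2 -= -1·row1 → [0,0,-1,-2]
  row3 -= 0·row1 → [0,0,-2,-6]
  row3 -= 2·row2 → [0,0,0,-2]

L=[[1,0,0,0],[0,1,0,0],[-2,-1,1,0],[1,0,2,1]] U=[[-2,0,2,-1],[0,2,-2,0],[0,0,-1,-2],[0,0,0,-2]]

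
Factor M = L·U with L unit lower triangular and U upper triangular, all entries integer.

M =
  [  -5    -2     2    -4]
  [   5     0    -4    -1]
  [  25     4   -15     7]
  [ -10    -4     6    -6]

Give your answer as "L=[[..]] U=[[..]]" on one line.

L=[[1,0,0,0],[-1,1,0,0],[-5,3,1,0],[2,0,2,1]] U=[[-5,-2,2,-4],[0,-2,-2,-5],[0,0,1,2],[0,0,0,-2]]

  row1 -= -1·row0 → [0,-2,-2,-5]
  row2 -= -5·row0 → [0,-6,-5,-13]
  row3 -= 2·row0 → [0,0,2,2]
  row2 -= 3·row1 → [0,0,1,2]
  row3 -= 0·row1 → [0,0,2,2]
  row3 -= 2·row2 → [0,0,0,-2]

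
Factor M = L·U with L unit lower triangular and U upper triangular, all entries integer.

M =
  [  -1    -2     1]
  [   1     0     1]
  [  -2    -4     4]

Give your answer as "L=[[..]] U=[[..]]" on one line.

  R1 -= -1·R0 → [0,-2,2]
  R2 -= 2·R0 → [0,0,2]
  R2 -= 0·R1 → [0,0,2]

L=[[1,0,0],[-1,1,0],[2,0,1]] U=[[-1,-2,1],[0,-2,2],[0,0,2]]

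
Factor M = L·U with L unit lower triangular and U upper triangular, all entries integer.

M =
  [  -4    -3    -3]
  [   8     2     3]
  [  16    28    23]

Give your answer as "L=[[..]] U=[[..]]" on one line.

L=[[1,0,0],[-2,1,0],[-4,-4,1]] U=[[-4,-3,-3],[0,-4,-3],[0,0,-1]]

  R1 -= -2·R0 → [0,-4,-3]
  R2 -= -4·R0 → [0,16,11]
  R2 -= -4·R1 → [0,0,-1]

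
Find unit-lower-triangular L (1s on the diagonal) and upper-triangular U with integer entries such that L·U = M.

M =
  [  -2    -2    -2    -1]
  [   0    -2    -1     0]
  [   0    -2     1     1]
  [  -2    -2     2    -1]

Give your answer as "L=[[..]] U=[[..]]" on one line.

  row1 -= 0·row0 → [0,-2,-1,0]
  row2 -= 0·row0 → [0,-2,1,1]
  row3 -= 1·row0 → [0,0,4,0]
  row2 -= 1·row1 → [0,0,2,1]
  row3 -= 0·row1 → [0,0,4,0]
  row3 -= 2·row2 → [0,0,0,-2]

L=[[1,0,0,0],[0,1,0,0],[0,1,1,0],[1,0,2,1]] U=[[-2,-2,-2,-1],[0,-2,-1,0],[0,0,2,1],[0,0,0,-2]]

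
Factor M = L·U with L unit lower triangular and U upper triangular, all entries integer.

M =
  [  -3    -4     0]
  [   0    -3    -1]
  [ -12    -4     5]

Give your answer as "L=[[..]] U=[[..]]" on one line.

L=[[1,0,0],[0,1,0],[4,-4,1]] U=[[-3,-4,0],[0,-3,-1],[0,0,1]]

  row1 -= 0·row0 → [0,-3,-1]
  row2 -= 4·row0 → [0,12,5]
  row2 -= -4·row1 → [0,0,1]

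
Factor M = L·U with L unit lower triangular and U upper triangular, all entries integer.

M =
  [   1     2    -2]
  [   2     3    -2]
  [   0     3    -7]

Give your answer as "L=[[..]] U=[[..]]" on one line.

L=[[1,0,0],[2,1,0],[0,-3,1]] U=[[1,2,-2],[0,-1,2],[0,0,-1]]

  row1 -= 2·row0 → [0,-1,2]
  row2 -= 0·row0 → [0,3,-7]
  row2 -= -3·row1 → [0,0,-1]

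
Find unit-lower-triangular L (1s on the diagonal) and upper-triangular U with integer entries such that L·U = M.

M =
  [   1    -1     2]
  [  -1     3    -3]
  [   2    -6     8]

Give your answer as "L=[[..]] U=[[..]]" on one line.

  row1 -= -1·row0 → [0,2,-1]
  row2 -= 2·row0 → [0,-4,4]
  row2 -= -2·row1 → [0,0,2]

L=[[1,0,0],[-1,1,0],[2,-2,1]] U=[[1,-1,2],[0,2,-1],[0,0,2]]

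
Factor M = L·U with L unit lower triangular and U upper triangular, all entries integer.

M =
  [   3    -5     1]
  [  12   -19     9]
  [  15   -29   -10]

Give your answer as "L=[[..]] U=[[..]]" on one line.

  row1 -= 4·row0 → [0,1,5]
  row2 -= 5·row0 → [0,-4,-15]
  row2 -= -4·row1 → [0,0,5]

L=[[1,0,0],[4,1,0],[5,-4,1]] U=[[3,-5,1],[0,1,5],[0,0,5]]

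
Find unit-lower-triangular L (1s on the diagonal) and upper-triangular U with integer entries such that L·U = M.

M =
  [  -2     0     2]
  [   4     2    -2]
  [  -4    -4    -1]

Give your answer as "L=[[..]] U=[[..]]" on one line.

  r1 -= -2·r0 → [0,2,2]
  r2 -= 2·r0 → [0,-4,-5]
  r2 -= -2·r1 → [0,0,-1]

L=[[1,0,0],[-2,1,0],[2,-2,1]] U=[[-2,0,2],[0,2,2],[0,0,-1]]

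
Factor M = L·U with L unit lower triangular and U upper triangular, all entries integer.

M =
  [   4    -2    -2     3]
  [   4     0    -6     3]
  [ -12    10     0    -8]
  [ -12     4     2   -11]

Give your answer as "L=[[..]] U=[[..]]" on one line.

L=[[1,0,0,0],[1,1,0,0],[-3,2,1,0],[-3,-1,-4,1]] U=[[4,-2,-2,3],[0,2,-4,0],[0,0,2,1],[0,0,0,2]]

  r1 -= 1·r0 → [0,2,-4,0]
  r2 -= -3·r0 → [0,4,-6,1]
  r3 -= -3·r0 → [0,-2,-4,-2]
  r2 -= 2·r1 → [0,0,2,1]
  r3 -= -1·r1 → [0,0,-8,-2]
  r3 -= -4·r2 → [0,0,0,2]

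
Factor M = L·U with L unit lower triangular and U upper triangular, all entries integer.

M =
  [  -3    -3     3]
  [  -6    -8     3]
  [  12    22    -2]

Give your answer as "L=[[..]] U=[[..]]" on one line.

  R1 -= 2·R0 → [0,-2,-3]
  R2 -= -4·R0 → [0,10,10]
  R2 -= -5·R1 → [0,0,-5]

L=[[1,0,0],[2,1,0],[-4,-5,1]] U=[[-3,-3,3],[0,-2,-3],[0,0,-5]]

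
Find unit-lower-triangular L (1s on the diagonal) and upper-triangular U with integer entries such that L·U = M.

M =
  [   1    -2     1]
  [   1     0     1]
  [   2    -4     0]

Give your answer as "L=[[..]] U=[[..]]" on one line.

L=[[1,0,0],[1,1,0],[2,0,1]] U=[[1,-2,1],[0,2,0],[0,0,-2]]

  row1 -= 1·row0 → [0,2,0]
  row2 -= 2·row0 → [0,0,-2]
  row2 -= 0·row1 → [0,0,-2]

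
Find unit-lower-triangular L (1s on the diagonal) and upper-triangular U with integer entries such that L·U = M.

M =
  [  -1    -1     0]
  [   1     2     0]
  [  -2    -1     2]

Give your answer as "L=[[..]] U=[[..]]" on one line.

L=[[1,0,0],[-1,1,0],[2,1,1]] U=[[-1,-1,0],[0,1,0],[0,0,2]]

  r1 -= -1·r0 → [0,1,0]
  r2 -= 2·r0 → [0,1,2]
  r2 -= 1·r1 → [0,0,2]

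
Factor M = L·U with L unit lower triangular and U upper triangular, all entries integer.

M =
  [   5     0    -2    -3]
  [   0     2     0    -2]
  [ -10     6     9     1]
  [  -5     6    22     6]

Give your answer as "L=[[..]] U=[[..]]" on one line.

L=[[1,0,0,0],[0,1,0,0],[-2,3,1,0],[-1,3,4,1]] U=[[5,0,-2,-3],[0,2,0,-2],[0,0,5,1],[0,0,0,5]]

  R1 -= 0·R0 → [0,2,0,-2]
  R2 -= -2·R0 → [0,6,5,-5]
  R3 -= -1·R0 → [0,6,20,3]
  R2 -= 3·R1 → [0,0,5,1]
  R3 -= 3·R1 → [0,0,20,9]
  R3 -= 4·R2 → [0,0,0,5]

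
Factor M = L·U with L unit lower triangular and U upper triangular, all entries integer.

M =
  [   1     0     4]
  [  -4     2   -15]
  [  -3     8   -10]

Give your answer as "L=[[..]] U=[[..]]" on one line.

L=[[1,0,0],[-4,1,0],[-3,4,1]] U=[[1,0,4],[0,2,1],[0,0,-2]]

  R1 -= -4·R0 → [0,2,1]
  R2 -= -3·R0 → [0,8,2]
  R2 -= 4·R1 → [0,0,-2]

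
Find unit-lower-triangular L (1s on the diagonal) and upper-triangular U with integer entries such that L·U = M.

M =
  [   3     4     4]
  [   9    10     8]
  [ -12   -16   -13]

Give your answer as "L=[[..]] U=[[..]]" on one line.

L=[[1,0,0],[3,1,0],[-4,0,1]] U=[[3,4,4],[0,-2,-4],[0,0,3]]

  R1 -= 3·R0 → [0,-2,-4]
  R2 -= -4·R0 → [0,0,3]
  R2 -= 0·R1 → [0,0,3]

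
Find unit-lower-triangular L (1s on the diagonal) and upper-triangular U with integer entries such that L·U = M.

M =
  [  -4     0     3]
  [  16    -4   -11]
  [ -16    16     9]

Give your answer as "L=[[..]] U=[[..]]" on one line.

  R1 -= -4·R0 → [0,-4,1]
  R2 -= 4·R0 → [0,16,-3]
  R2 -= -4·R1 → [0,0,1]

L=[[1,0,0],[-4,1,0],[4,-4,1]] U=[[-4,0,3],[0,-4,1],[0,0,1]]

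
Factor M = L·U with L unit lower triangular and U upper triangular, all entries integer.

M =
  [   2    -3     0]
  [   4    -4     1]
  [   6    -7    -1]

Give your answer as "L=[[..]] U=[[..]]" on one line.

  row1 -= 2·row0 → [0,2,1]
  row2 -= 3·row0 → [0,2,-1]
  row2 -= 1·row1 → [0,0,-2]

L=[[1,0,0],[2,1,0],[3,1,1]] U=[[2,-3,0],[0,2,1],[0,0,-2]]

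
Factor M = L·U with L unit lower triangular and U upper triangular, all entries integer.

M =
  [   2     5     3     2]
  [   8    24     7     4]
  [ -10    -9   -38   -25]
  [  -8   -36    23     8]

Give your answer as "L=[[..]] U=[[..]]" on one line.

L=[[1,0,0,0],[4,1,0,0],[-5,4,1,0],[-4,-4,-5,1]] U=[[2,5,3,2],[0,4,-5,-4],[0,0,-3,1],[0,0,0,5]]

  r1 -= 4·r0 → [0,4,-5,-4]
  r2 -= -5·r0 → [0,16,-23,-15]
  r3 -= -4·r0 → [0,-16,35,16]
  r2 -= 4·r1 → [0,0,-3,1]
  r3 -= -4·r1 → [0,0,15,0]
  r3 -= -5·r2 → [0,0,0,5]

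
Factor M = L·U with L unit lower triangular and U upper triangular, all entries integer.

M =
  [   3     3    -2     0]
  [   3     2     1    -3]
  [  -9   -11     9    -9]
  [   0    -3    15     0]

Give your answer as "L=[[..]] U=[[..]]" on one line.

L=[[1,0,0,0],[1,1,0,0],[-3,2,1,0],[0,3,-2,1]] U=[[3,3,-2,0],[0,-1,3,-3],[0,0,-3,-3],[0,0,0,3]]

  r1 -= 1·r0 → [0,-1,3,-3]
  r2 -= -3·r0 → [0,-2,3,-9]
  r3 -= 0·r0 → [0,-3,15,0]
  r2 -= 2·r1 → [0,0,-3,-3]
  r3 -= 3·r1 → [0,0,6,9]
  r3 -= -2·r2 → [0,0,0,3]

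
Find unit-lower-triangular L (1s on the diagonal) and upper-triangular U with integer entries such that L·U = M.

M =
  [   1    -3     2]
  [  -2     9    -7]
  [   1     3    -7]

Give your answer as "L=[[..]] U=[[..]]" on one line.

L=[[1,0,0],[-2,1,0],[1,2,1]] U=[[1,-3,2],[0,3,-3],[0,0,-3]]

  R1 -= -2·R0 → [0,3,-3]
  R2 -= 1·R0 → [0,6,-9]
  R2 -= 2·R1 → [0,0,-3]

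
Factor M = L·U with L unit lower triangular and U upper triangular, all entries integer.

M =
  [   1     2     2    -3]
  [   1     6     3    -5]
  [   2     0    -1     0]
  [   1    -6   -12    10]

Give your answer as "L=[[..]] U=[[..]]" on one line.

L=[[1,0,0,0],[1,1,0,0],[2,-1,1,0],[1,-2,3,1]] U=[[1,2,2,-3],[0,4,1,-2],[0,0,-4,4],[0,0,0,-3]]

  r1 -= 1·r0 → [0,4,1,-2]
  r2 -= 2·r0 → [0,-4,-5,6]
  r3 -= 1·r0 → [0,-8,-14,13]
  r2 -= -1·r1 → [0,0,-4,4]
  r3 -= -2·r1 → [0,0,-12,9]
  r3 -= 3·r2 → [0,0,0,-3]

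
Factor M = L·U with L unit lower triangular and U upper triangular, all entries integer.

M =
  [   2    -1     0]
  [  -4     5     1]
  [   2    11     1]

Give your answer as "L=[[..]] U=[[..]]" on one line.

  R1 -= -2·R0 → [0,3,1]
  R2 -= 1·R0 → [0,12,1]
  R2 -= 4·R1 → [0,0,-3]

L=[[1,0,0],[-2,1,0],[1,4,1]] U=[[2,-1,0],[0,3,1],[0,0,-3]]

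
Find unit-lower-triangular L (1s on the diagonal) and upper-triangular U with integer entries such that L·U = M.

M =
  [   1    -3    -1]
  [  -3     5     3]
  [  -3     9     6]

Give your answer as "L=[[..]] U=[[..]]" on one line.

  r1 -= -3·r0 → [0,-4,0]
  r2 -= -3·r0 → [0,0,3]
  r2 -= 0·r1 → [0,0,3]

L=[[1,0,0],[-3,1,0],[-3,0,1]] U=[[1,-3,-1],[0,-4,0],[0,0,3]]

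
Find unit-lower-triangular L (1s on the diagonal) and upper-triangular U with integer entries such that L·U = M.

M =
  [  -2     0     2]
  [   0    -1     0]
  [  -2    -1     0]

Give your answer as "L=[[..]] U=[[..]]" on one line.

L=[[1,0,0],[0,1,0],[1,1,1]] U=[[-2,0,2],[0,-1,0],[0,0,-2]]

  r1 -= 0·r0 → [0,-1,0]
  r2 -= 1·r0 → [0,-1,-2]
  r2 -= 1·r1 → [0,0,-2]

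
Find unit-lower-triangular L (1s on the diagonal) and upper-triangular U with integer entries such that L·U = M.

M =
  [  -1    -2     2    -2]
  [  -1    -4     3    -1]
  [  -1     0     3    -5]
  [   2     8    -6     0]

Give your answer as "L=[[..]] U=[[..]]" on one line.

  R1 -= 1·R0 → [0,-2,1,1]
  R2 -= 1·R0 → [0,2,1,-3]
  R3 -= -2·R0 → [0,4,-2,-4]
  R2 -= -1·R1 → [0,0,2,-2]
  R3 -= -2·R1 → [0,0,0,-2]
  R3 -= 0·R2 → [0,0,0,-2]

L=[[1,0,0,0],[1,1,0,0],[1,-1,1,0],[-2,-2,0,1]] U=[[-1,-2,2,-2],[0,-2,1,1],[0,0,2,-2],[0,0,0,-2]]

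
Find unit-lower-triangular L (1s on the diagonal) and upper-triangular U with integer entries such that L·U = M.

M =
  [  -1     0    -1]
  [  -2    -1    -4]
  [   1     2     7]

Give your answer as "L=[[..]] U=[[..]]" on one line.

  row1 -= 2·row0 → [0,-1,-2]
  row2 -= -1·row0 → [0,2,6]
  row2 -= -2·row1 → [0,0,2]

L=[[1,0,0],[2,1,0],[-1,-2,1]] U=[[-1,0,-1],[0,-1,-2],[0,0,2]]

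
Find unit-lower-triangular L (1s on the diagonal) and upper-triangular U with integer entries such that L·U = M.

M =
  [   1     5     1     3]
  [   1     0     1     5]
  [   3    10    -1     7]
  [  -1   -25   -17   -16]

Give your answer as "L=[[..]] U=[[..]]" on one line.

  row1 -= 1·row0 → [0,-5,0,2]
  row2 -= 3·row0 → [0,-5,-4,-2]
  row3 -= -1·row0 → [0,-20,-16,-13]
  row2 -= 1·row1 → [0,0,-4,-4]
  row3 -= 4·row1 → [0,0,-16,-21]
  row3 -= 4·row2 → [0,0,0,-5]

L=[[1,0,0,0],[1,1,0,0],[3,1,1,0],[-1,4,4,1]] U=[[1,5,1,3],[0,-5,0,2],[0,0,-4,-4],[0,0,0,-5]]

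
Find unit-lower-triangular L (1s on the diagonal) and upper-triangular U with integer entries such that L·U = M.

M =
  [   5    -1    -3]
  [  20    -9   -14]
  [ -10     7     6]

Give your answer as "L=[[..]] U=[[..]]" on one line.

  r1 -= 4·r0 → [0,-5,-2]
  r2 -= -2·r0 → [0,5,0]
  r2 -= -1·r1 → [0,0,-2]

L=[[1,0,0],[4,1,0],[-2,-1,1]] U=[[5,-1,-3],[0,-5,-2],[0,0,-2]]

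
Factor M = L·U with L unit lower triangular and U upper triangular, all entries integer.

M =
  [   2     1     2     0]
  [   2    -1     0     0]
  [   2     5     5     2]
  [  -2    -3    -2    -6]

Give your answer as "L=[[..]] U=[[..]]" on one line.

  row1 -= 1·row0 → [0,-2,-2,0]
  row2 -= 1·row0 → [0,4,3,2]
  row3 -= -1·row0 → [0,-2,0,-6]
  row2 -= -2·row1 → [0,0,-1,2]
  row3 -= 1·row1 → [0,0,2,-6]
  row3 -= -2·row2 → [0,0,0,-2]

L=[[1,0,0,0],[1,1,0,0],[1,-2,1,0],[-1,1,-2,1]] U=[[2,1,2,0],[0,-2,-2,0],[0,0,-1,2],[0,0,0,-2]]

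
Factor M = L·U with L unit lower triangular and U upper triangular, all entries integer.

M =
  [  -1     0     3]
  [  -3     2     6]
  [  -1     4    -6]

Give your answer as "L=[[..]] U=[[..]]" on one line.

L=[[1,0,0],[3,1,0],[1,2,1]] U=[[-1,0,3],[0,2,-3],[0,0,-3]]

  R1 -= 3·R0 → [0,2,-3]
  R2 -= 1·R0 → [0,4,-9]
  R2 -= 2·R1 → [0,0,-3]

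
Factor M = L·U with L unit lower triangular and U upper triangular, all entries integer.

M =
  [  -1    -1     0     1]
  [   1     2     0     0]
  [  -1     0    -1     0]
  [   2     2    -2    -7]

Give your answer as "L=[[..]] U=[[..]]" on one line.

L=[[1,0,0,0],[-1,1,0,0],[1,1,1,0],[-2,0,2,1]] U=[[-1,-1,0,1],[0,1,0,1],[0,0,-1,-2],[0,0,0,-1]]

  row1 -= -1·row0 → [0,1,0,1]
  row2 -= 1·row0 → [0,1,-1,-1]
  row3 -= -2·row0 → [0,0,-2,-5]
  row2 -= 1·row1 → [0,0,-1,-2]
  row3 -= 0·row1 → [0,0,-2,-5]
  row3 -= 2·row2 → [0,0,0,-1]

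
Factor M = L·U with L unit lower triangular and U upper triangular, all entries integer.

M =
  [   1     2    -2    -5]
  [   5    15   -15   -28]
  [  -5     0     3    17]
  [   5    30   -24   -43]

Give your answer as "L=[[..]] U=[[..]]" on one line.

  row1 -= 5·row0 → [0,5,-5,-3]
  row2 -= -5·row0 → [0,10,-7,-8]
  row3 -= 5·row0 → [0,20,-14,-18]
  row2 -= 2·row1 → [0,0,3,-2]
  row3 -= 4·row1 → [0,0,6,-6]
  row3 -= 2·row2 → [0,0,0,-2]

L=[[1,0,0,0],[5,1,0,0],[-5,2,1,0],[5,4,2,1]] U=[[1,2,-2,-5],[0,5,-5,-3],[0,0,3,-2],[0,0,0,-2]]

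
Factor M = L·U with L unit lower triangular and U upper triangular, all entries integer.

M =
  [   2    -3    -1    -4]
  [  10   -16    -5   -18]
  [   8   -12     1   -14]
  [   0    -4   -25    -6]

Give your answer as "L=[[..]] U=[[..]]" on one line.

  R1 -= 5·R0 → [0,-1,0,2]
  R2 -= 4·R0 → [0,0,5,2]
  R3 -= 0·R0 → [0,-4,-25,-6]
  R2 -= 0·R1 → [0,0,5,2]
  R3 -= 4·R1 → [0,0,-25,-14]
  R3 -= -5·R2 → [0,0,0,-4]

L=[[1,0,0,0],[5,1,0,0],[4,0,1,0],[0,4,-5,1]] U=[[2,-3,-1,-4],[0,-1,0,2],[0,0,5,2],[0,0,0,-4]]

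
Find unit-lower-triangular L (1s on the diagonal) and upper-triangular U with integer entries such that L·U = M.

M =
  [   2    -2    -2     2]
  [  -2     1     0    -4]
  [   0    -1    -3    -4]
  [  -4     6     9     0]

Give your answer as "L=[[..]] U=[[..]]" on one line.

  R1 -= -1·R0 → [0,-1,-2,-2]
  R2 -= 0·R0 → [0,-1,-3,-4]
  R3 -= -2·R0 → [0,2,5,4]
  R2 -= 1·R1 → [0,0,-1,-2]
  R3 -= -2·R1 → [0,0,1,0]
  R3 -= -1·R2 → [0,0,0,-2]

L=[[1,0,0,0],[-1,1,0,0],[0,1,1,0],[-2,-2,-1,1]] U=[[2,-2,-2,2],[0,-1,-2,-2],[0,0,-1,-2],[0,0,0,-2]]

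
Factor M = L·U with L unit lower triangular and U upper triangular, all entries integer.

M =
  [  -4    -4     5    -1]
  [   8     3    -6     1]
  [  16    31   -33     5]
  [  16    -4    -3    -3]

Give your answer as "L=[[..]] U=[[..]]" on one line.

  row1 -= -2·row0 → [0,-5,4,-1]
  row2 -= -4·row0 → [0,15,-13,1]
  row3 -= -4·row0 → [0,-20,17,-7]
  row2 -= -3·row1 → [0,0,-1,-2]
  row3 -= 4·row1 → [0,0,1,-3]
  row3 -= -1·row2 → [0,0,0,-5]

L=[[1,0,0,0],[-2,1,0,0],[-4,-3,1,0],[-4,4,-1,1]] U=[[-4,-4,5,-1],[0,-5,4,-1],[0,0,-1,-2],[0,0,0,-5]]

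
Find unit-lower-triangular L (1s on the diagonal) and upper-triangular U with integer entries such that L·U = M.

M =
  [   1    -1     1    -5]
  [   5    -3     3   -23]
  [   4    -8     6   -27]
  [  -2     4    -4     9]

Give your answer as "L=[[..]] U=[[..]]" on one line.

  row1 -= 5·row0 → [0,2,-2,2]
  row2 -= 4·row0 → [0,-4,2,-7]
  row3 -= -2·row0 → [0,2,-2,-1]
  row2 -= -2·row1 → [0,0,-2,-3]
  row3 -= 1·row1 → [0,0,0,-3]
  row3 -= 0·row2 → [0,0,0,-3]

L=[[1,0,0,0],[5,1,0,0],[4,-2,1,0],[-2,1,0,1]] U=[[1,-1,1,-5],[0,2,-2,2],[0,0,-2,-3],[0,0,0,-3]]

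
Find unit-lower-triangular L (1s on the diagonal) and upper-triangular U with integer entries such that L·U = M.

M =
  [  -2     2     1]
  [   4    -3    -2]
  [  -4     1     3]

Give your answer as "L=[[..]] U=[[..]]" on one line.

  row1 -= -2·row0 → [0,1,0]
  row2 -= 2·row0 → [0,-3,1]
  row2 -= -3·row1 → [0,0,1]

L=[[1,0,0],[-2,1,0],[2,-3,1]] U=[[-2,2,1],[0,1,0],[0,0,1]]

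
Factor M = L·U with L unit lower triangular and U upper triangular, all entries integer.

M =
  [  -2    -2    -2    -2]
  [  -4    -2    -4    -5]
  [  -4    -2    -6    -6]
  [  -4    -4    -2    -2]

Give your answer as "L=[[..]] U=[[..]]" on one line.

L=[[1,0,0,0],[2,1,0,0],[2,1,1,0],[2,0,-1,1]] U=[[-2,-2,-2,-2],[0,2,0,-1],[0,0,-2,-1],[0,0,0,1]]

  row1 -= 2·row0 → [0,2,0,-1]
  row2 -= 2·row0 → [0,2,-2,-2]
  row3 -= 2·row0 → [0,0,2,2]
  row2 -= 1·row1 → [0,0,-2,-1]
  row3 -= 0·row1 → [0,0,2,2]
  row3 -= -1·row2 → [0,0,0,1]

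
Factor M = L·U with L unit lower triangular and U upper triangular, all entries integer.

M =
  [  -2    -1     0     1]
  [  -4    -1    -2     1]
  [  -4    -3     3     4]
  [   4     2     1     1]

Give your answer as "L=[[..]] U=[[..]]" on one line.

L=[[1,0,0,0],[2,1,0,0],[2,-1,1,0],[-2,0,1,1]] U=[[-2,-1,0,1],[0,1,-2,-1],[0,0,1,1],[0,0,0,2]]

  r1 -= 2·r0 → [0,1,-2,-1]
  r2 -= 2·r0 → [0,-1,3,2]
  r3 -= -2·r0 → [0,0,1,3]
  r2 -= -1·r1 → [0,0,1,1]
  r3 -= 0·r1 → [0,0,1,3]
  r3 -= 1·r2 → [0,0,0,2]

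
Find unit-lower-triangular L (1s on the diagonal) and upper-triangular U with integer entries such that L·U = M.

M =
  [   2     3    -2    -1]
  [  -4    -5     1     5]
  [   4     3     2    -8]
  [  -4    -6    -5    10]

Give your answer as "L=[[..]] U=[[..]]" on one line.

L=[[1,0,0,0],[-2,1,0,0],[2,-3,1,0],[-2,0,3,1]] U=[[2,3,-2,-1],[0,1,-3,3],[0,0,-3,3],[0,0,0,-1]]

  r1 -= -2·r0 → [0,1,-3,3]
  r2 -= 2·r0 → [0,-3,6,-6]
  r3 -= -2·r0 → [0,0,-9,8]
  r2 -= -3·r1 → [0,0,-3,3]
  r3 -= 0·r1 → [0,0,-9,8]
  r3 -= 3·r2 → [0,0,0,-1]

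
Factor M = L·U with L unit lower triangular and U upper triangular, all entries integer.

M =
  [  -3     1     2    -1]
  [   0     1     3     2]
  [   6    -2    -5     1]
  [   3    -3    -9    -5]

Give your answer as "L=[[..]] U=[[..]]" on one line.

L=[[1,0,0,0],[0,1,0,0],[-2,0,1,0],[-1,-2,1,1]] U=[[-3,1,2,-1],[0,1,3,2],[0,0,-1,-1],[0,0,0,-1]]

  r1 -= 0·r0 → [0,1,3,2]
  r2 -= -2·r0 → [0,0,-1,-1]
  r3 -= -1·r0 → [0,-2,-7,-6]
  r2 -= 0·r1 → [0,0,-1,-1]
  r3 -= -2·r1 → [0,0,-1,-2]
  r3 -= 1·r2 → [0,0,0,-1]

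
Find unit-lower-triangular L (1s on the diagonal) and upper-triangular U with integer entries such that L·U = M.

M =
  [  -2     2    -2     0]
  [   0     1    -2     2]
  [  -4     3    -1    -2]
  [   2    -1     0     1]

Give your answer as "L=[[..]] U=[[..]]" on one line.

L=[[1,0,0,0],[0,1,0,0],[2,-1,1,0],[-1,1,0,1]] U=[[-2,2,-2,0],[0,1,-2,2],[0,0,1,0],[0,0,0,-1]]

  R1 -= 0·R0 → [0,1,-2,2]
  R2 -= 2·R0 → [0,-1,3,-2]
  R3 -= -1·R0 → [0,1,-2,1]
  R2 -= -1·R1 → [0,0,1,0]
  R3 -= 1·R1 → [0,0,0,-1]
  R3 -= 0·R2 → [0,0,0,-1]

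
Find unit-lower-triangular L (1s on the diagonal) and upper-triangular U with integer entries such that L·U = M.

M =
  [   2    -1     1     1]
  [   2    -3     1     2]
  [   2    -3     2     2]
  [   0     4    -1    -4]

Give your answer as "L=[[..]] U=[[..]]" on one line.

L=[[1,0,0,0],[1,1,0,0],[1,1,1,0],[0,-2,-1,1]] U=[[2,-1,1,1],[0,-2,0,1],[0,0,1,0],[0,0,0,-2]]

  r1 -= 1·r0 → [0,-2,0,1]
  r2 -= 1·r0 → [0,-2,1,1]
  r3 -= 0·r0 → [0,4,-1,-4]
  r2 -= 1·r1 → [0,0,1,0]
  r3 -= -2·r1 → [0,0,-1,-2]
  r3 -= -1·r2 → [0,0,0,-2]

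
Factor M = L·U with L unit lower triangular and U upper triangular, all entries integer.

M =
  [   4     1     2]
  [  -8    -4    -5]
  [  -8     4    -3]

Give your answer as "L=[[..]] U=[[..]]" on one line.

  R1 -= -2·R0 → [0,-2,-1]
  R2 -= -2·R0 → [0,6,1]
  R2 -= -3·R1 → [0,0,-2]

L=[[1,0,0],[-2,1,0],[-2,-3,1]] U=[[4,1,2],[0,-2,-1],[0,0,-2]]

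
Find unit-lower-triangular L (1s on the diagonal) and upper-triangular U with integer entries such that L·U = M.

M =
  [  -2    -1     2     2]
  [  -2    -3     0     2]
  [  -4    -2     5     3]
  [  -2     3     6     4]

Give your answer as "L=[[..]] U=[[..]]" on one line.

L=[[1,0,0,0],[1,1,0,0],[2,0,1,0],[1,-2,0,1]] U=[[-2,-1,2,2],[0,-2,-2,0],[0,0,1,-1],[0,0,0,2]]

  r1 -= 1·r0 → [0,-2,-2,0]
  r2 -= 2·r0 → [0,0,1,-1]
  r3 -= 1·r0 → [0,4,4,2]
  r2 -= 0·r1 → [0,0,1,-1]
  r3 -= -2·r1 → [0,0,0,2]
  r3 -= 0·r2 → [0,0,0,2]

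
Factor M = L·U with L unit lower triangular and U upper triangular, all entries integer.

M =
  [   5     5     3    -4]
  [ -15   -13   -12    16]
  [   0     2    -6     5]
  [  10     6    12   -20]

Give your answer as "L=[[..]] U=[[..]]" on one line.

  R1 -= -3·R0 → [0,2,-3,4]
  R2 -= 0·R0 → [0,2,-6,5]
  R3 -= 2·R0 → [0,-4,6,-12]
  R2 -= 1·R1 → [0,0,-3,1]
  R3 -= -2·R1 → [0,0,0,-4]
  R3 -= 0·R2 → [0,0,0,-4]

L=[[1,0,0,0],[-3,1,0,0],[0,1,1,0],[2,-2,0,1]] U=[[5,5,3,-4],[0,2,-3,4],[0,0,-3,1],[0,0,0,-4]]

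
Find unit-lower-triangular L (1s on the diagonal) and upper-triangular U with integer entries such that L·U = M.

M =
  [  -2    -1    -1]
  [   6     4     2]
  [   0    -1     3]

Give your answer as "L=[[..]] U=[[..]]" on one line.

  row1 -= -3·row0 → [0,1,-1]
  row2 -= 0·row0 → [0,-1,3]
  row2 -= -1·row1 → [0,0,2]

L=[[1,0,0],[-3,1,0],[0,-1,1]] U=[[-2,-1,-1],[0,1,-1],[0,0,2]]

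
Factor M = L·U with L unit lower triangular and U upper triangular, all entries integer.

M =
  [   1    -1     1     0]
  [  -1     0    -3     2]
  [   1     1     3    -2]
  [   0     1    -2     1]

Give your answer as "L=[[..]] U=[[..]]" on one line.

  row1 -= -1·row0 → [0,-1,-2,2]
  row2 -= 1·row0 → [0,2,2,-2]
  row3 -= 0·row0 → [0,1,-2,1]
  row2 -= -2·row1 → [0,0,-2,2]
  row3 -= -1·row1 → [0,0,-4,3]
  row3 -= 2·row2 → [0,0,0,-1]

L=[[1,0,0,0],[-1,1,0,0],[1,-2,1,0],[0,-1,2,1]] U=[[1,-1,1,0],[0,-1,-2,2],[0,0,-2,2],[0,0,0,-1]]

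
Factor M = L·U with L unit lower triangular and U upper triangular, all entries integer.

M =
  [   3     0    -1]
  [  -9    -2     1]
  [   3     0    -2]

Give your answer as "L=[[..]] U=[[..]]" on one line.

  R1 -= -3·R0 → [0,-2,-2]
  R2 -= 1·R0 → [0,0,-1]
  R2 -= 0·R1 → [0,0,-1]

L=[[1,0,0],[-3,1,0],[1,0,1]] U=[[3,0,-1],[0,-2,-2],[0,0,-1]]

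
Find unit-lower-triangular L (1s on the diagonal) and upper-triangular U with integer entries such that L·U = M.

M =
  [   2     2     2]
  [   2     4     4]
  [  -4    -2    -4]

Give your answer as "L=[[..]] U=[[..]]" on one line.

L=[[1,0,0],[1,1,0],[-2,1,1]] U=[[2,2,2],[0,2,2],[0,0,-2]]

  r1 -= 1·r0 → [0,2,2]
  r2 -= -2·r0 → [0,2,0]
  r2 -= 1·r1 → [0,0,-2]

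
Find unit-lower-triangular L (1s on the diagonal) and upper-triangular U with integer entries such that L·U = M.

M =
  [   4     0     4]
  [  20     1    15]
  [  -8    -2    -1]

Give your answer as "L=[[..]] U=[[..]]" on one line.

L=[[1,0,0],[5,1,0],[-2,-2,1]] U=[[4,0,4],[0,1,-5],[0,0,-3]]

  R1 -= 5·R0 → [0,1,-5]
  R2 -= -2·R0 → [0,-2,7]
  R2 -= -2·R1 → [0,0,-3]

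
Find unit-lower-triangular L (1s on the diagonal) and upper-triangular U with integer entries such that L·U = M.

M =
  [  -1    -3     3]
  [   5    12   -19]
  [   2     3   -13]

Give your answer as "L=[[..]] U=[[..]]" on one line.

  row1 -= -5·row0 → [0,-3,-4]
  row2 -= -2·row0 → [0,-3,-7]
  row2 -= 1·row1 → [0,0,-3]

L=[[1,0,0],[-5,1,0],[-2,1,1]] U=[[-1,-3,3],[0,-3,-4],[0,0,-3]]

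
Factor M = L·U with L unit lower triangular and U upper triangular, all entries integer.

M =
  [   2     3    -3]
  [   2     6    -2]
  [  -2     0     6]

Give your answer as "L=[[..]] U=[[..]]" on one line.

  r1 -= 1·r0 → [0,3,1]
  r2 -= -1·r0 → [0,3,3]
  r2 -= 1·r1 → [0,0,2]

L=[[1,0,0],[1,1,0],[-1,1,1]] U=[[2,3,-3],[0,3,1],[0,0,2]]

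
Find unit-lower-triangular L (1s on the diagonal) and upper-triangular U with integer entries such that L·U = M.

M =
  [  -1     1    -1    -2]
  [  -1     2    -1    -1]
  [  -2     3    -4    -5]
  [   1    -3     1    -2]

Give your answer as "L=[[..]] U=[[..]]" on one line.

L=[[1,0,0,0],[1,1,0,0],[2,1,1,0],[-1,-2,0,1]] U=[[-1,1,-1,-2],[0,1,0,1],[0,0,-2,-2],[0,0,0,-2]]

  R1 -= 1·R0 → [0,1,0,1]
  R2 -= 2·R0 → [0,1,-2,-1]
  R3 -= -1·R0 → [0,-2,0,-4]
  R2 -= 1·R1 → [0,0,-2,-2]
  R3 -= -2·R1 → [0,0,0,-2]
  R3 -= 0·R2 → [0,0,0,-2]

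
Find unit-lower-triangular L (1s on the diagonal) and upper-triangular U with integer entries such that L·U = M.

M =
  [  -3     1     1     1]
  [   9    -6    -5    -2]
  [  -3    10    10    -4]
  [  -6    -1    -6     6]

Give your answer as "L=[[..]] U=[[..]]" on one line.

L=[[1,0,0,0],[-3,1,0,0],[1,-3,1,0],[2,1,-2,1]] U=[[-3,1,1,1],[0,-3,-2,1],[0,0,3,-2],[0,0,0,-1]]

  row1 -= -3·row0 → [0,-3,-2,1]
  row2 -= 1·row0 → [0,9,9,-5]
  row3 -= 2·row0 → [0,-3,-8,4]
  row2 -= -3·row1 → [0,0,3,-2]
  row3 -= 1·row1 → [0,0,-6,3]
  row3 -= -2·row2 → [0,0,0,-1]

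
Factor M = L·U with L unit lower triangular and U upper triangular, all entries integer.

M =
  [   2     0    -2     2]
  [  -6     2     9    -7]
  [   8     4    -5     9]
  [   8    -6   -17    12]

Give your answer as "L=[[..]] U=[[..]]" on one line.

L=[[1,0,0,0],[-3,1,0,0],[4,2,1,0],[4,-3,0,1]] U=[[2,0,-2,2],[0,2,3,-1],[0,0,-3,3],[0,0,0,1]]

  r1 -= -3·r0 → [0,2,3,-1]
  r2 -= 4·r0 → [0,4,3,1]
  r3 -= 4·r0 → [0,-6,-9,4]
  r2 -= 2·r1 → [0,0,-3,3]
  r3 -= -3·r1 → [0,0,0,1]
  r3 -= 0·r2 → [0,0,0,1]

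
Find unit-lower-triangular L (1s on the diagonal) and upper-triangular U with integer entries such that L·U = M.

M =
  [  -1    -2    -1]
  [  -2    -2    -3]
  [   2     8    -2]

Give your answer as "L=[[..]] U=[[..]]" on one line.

  row1 -= 2·row0 → [0,2,-1]
  row2 -= -2·row0 → [0,4,-4]
  row2 -= 2·row1 → [0,0,-2]

L=[[1,0,0],[2,1,0],[-2,2,1]] U=[[-1,-2,-1],[0,2,-1],[0,0,-2]]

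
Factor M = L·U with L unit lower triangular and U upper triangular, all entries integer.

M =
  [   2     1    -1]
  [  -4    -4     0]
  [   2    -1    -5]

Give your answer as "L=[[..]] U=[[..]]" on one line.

L=[[1,0,0],[-2,1,0],[1,1,1]] U=[[2,1,-1],[0,-2,-2],[0,0,-2]]

  row1 -= -2·row0 → [0,-2,-2]
  row2 -= 1·row0 → [0,-2,-4]
  row2 -= 1·row1 → [0,0,-2]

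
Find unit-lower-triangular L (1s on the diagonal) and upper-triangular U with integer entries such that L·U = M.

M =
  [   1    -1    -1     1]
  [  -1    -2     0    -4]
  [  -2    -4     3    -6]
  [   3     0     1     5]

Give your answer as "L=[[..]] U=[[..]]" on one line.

  r1 -= -1·r0 → [0,-3,-1,-3]
  r2 -= -2·r0 → [0,-6,1,-4]
  r3 -= 3·r0 → [0,3,4,2]
  r2 -= 2·r1 → [0,0,3,2]
  r3 -= -1·r1 → [0,0,3,-1]
  r3 -= 1·r2 → [0,0,0,-3]

L=[[1,0,0,0],[-1,1,0,0],[-2,2,1,0],[3,-1,1,1]] U=[[1,-1,-1,1],[0,-3,-1,-3],[0,0,3,2],[0,0,0,-3]]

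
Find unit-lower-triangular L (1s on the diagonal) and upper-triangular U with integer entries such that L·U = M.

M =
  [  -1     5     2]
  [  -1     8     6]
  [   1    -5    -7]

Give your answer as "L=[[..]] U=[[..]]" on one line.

  R1 -= 1·R0 → [0,3,4]
  R2 -= -1·R0 → [0,0,-5]
  R2 -= 0·R1 → [0,0,-5]

L=[[1,0,0],[1,1,0],[-1,0,1]] U=[[-1,5,2],[0,3,4],[0,0,-5]]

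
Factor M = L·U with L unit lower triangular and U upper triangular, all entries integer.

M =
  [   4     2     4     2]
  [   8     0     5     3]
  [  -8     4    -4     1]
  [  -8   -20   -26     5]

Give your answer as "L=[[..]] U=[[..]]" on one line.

L=[[1,0,0,0],[2,1,0,0],[-2,-2,1,0],[-2,4,3,1]] U=[[4,2,4,2],[0,-4,-3,-1],[0,0,-2,3],[0,0,0,4]]

  r1 -= 2·r0 → [0,-4,-3,-1]
  r2 -= -2·r0 → [0,8,4,5]
  r3 -= -2·r0 → [0,-16,-18,9]
  r2 -= -2·r1 → [0,0,-2,3]
  r3 -= 4·r1 → [0,0,-6,13]
  r3 -= 3·r2 → [0,0,0,4]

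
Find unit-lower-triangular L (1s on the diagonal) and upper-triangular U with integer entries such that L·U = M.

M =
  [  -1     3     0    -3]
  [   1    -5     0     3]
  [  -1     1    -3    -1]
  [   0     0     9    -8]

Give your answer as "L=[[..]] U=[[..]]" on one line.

L=[[1,0,0,0],[-1,1,0,0],[1,1,1,0],[0,0,-3,1]] U=[[-1,3,0,-3],[0,-2,0,0],[0,0,-3,2],[0,0,0,-2]]

  row1 -= -1·row0 → [0,-2,0,0]
  row2 -= 1·row0 → [0,-2,-3,2]
  row3 -= 0·row0 → [0,0,9,-8]
  row2 -= 1·row1 → [0,0,-3,2]
  row3 -= 0·row1 → [0,0,9,-8]
  row3 -= -3·row2 → [0,0,0,-2]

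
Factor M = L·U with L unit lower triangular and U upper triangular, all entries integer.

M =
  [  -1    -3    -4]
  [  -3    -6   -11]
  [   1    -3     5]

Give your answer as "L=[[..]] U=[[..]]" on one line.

L=[[1,0,0],[3,1,0],[-1,-2,1]] U=[[-1,-3,-4],[0,3,1],[0,0,3]]

  R1 -= 3·R0 → [0,3,1]
  R2 -= -1·R0 → [0,-6,1]
  R2 -= -2·R1 → [0,0,3]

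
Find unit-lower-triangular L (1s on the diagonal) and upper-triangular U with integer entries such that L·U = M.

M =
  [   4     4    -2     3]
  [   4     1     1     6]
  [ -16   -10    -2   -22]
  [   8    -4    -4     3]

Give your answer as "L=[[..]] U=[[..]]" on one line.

  row1 -= 1·row0 → [0,-3,3,3]
  row2 -= -4·row0 → [0,6,-10,-10]
  row3 -= 2·row0 → [0,-12,0,-3]
  row2 -= -2·row1 → [0,0,-4,-4]
  row3 -= 4·row1 → [0,0,-12,-15]
  row3 -= 3·row2 → [0,0,0,-3]

L=[[1,0,0,0],[1,1,0,0],[-4,-2,1,0],[2,4,3,1]] U=[[4,4,-2,3],[0,-3,3,3],[0,0,-4,-4],[0,0,0,-3]]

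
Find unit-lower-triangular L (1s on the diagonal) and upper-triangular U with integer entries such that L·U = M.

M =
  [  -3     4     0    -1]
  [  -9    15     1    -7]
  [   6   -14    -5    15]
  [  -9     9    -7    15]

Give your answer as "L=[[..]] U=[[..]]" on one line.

  row1 -= 3·row0 → [0,3,1,-4]
  row2 -= -2·row0 → [0,-6,-5,13]
  row3 -= 3·row0 → [0,-3,-7,18]
  row2 -= -2·row1 → [0,0,-3,5]
  row3 -= -1·row1 → [0,0,-6,14]
  row3 -= 2·row2 → [0,0,0,4]

L=[[1,0,0,0],[3,1,0,0],[-2,-2,1,0],[3,-1,2,1]] U=[[-3,4,0,-1],[0,3,1,-4],[0,0,-3,5],[0,0,0,4]]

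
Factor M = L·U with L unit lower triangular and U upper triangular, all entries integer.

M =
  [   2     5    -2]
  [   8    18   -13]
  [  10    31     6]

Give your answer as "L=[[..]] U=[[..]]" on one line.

  row1 -= 4·row0 → [0,-2,-5]
  row2 -= 5·row0 → [0,6,16]
  row2 -= -3·row1 → [0,0,1]

L=[[1,0,0],[4,1,0],[5,-3,1]] U=[[2,5,-2],[0,-2,-5],[0,0,1]]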